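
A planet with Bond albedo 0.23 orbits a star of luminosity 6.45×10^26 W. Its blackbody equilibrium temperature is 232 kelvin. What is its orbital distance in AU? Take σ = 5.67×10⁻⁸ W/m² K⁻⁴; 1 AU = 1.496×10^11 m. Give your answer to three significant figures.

1.64 AU

Required flux: S = 4σT⁴/(1−α) = 853.3 W/m².
Then d = [L/(4πS)]^(1/2) = 2.453×10^11 m, i.e. 1.639 AU.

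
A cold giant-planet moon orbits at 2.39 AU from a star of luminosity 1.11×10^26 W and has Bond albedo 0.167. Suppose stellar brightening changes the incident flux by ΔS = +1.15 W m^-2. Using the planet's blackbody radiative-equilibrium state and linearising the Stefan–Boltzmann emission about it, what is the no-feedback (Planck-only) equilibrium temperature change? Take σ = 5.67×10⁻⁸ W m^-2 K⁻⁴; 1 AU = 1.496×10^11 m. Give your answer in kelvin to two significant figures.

0.53 kelvin

Orbital distance: d = 2.39 AU = 3.575×10^11 m.
S = L/(4πd²) = 69.10 W m^-2.
Unperturbed T_e = [69.10·(1−0.167)/(4σ)]^¼ = 126.2 K.
TOA radiative forcing: ΔF = (1−α)ΔS/4 = 0.833·(+1.15)/4 = 0.2395 W m^-2.
Planck response: λ_P = 4σT_e³ = 4·5.67×10⁻⁸·(126.2)³ = 0.4560 W m^-2/K.
ΔT₀ = ΔF/λ_P = 0.2395/0.4560 = 0.525 K.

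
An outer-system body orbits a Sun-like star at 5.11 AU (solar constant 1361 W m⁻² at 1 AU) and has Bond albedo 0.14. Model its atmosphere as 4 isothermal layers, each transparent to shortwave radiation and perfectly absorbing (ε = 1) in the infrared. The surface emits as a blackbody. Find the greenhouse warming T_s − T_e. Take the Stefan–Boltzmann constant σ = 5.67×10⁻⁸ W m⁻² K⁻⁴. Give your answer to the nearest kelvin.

59 kelvin

By the inverse-square law, S = 1361/5.11² = 52.12 W m⁻².
The effective emission temperature is T_e = [S(1−α)/(4σ)]^¼ = 118.6 K.
Surface: T_s = (5)^¼·T_e = 177.3 K.
Warming: T_s − T_e = 58.73 K.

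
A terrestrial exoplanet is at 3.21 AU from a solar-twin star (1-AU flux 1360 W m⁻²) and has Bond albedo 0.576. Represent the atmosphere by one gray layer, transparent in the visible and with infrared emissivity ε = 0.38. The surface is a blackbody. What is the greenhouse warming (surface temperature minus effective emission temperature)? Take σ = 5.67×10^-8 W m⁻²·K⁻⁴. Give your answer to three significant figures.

6.78 kelvin

Flux at the orbit: S = 1360/(3.21)² = 132.0 W m⁻².
The planet radiates to space at T_e = [S(1−α)/(4σ)]^(1/4) = 125.3 K.
Surface balance with a leaky layer gives σT_s⁴ = σT_e⁴·2/(2−ε), so T_s = T_e·[2/(2−0.38)]^(1/4) = 132.1 K.
The atmosphere warms the surface by 6.780 K.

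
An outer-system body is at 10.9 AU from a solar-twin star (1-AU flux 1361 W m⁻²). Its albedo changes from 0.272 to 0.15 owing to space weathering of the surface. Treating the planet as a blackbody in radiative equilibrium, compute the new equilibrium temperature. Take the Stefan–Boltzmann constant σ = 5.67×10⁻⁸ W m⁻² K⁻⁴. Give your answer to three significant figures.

Irradiance scales as 1/d², so S = 1361 W m⁻² × (1/10.9)² = 11.46 W m⁻².
T₂ = [S(1−α₂)/(4σ)]^(1/4) = [11.46·0.85/(4σ)]^(1/4) = 80.95 K.

80.9 kelvin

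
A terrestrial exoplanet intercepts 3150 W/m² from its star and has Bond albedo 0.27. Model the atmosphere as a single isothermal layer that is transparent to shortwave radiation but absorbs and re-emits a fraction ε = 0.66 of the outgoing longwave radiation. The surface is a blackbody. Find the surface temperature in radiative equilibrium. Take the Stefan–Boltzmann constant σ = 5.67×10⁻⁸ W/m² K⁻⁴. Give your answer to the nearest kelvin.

The planet radiates to space at T_e = [S(1−α)/(4σ)]^(1/4) = 317.3 K.
Surface balance with a leaky layer gives σT_s⁴ = σT_e⁴·2/(2−ε), so T_s = T_e·[2/(2−0.66)]^(1/4) = 350.7 K.

351 K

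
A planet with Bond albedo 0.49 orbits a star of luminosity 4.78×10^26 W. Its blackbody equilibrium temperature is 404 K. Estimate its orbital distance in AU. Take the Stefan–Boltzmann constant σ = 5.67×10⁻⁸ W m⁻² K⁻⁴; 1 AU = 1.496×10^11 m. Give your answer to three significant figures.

0.379 AU

The flux needed for this T is 4σT⁴/(1−0.49) = 11850 W m⁻².
From L = 4πd²S, d = √(4.78×10^26/(4π·11850)) = 5.666×10^10 m = 0.3788 AU.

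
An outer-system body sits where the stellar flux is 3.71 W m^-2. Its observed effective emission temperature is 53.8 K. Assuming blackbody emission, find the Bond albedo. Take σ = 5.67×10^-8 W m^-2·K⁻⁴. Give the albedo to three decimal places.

0.488

Energy balance: S(1−α)/4 = σT⁴, so 1−α = 4σT⁴/S.
σT⁴ = 0.4750 W m^-2, so 4σT⁴ = 1.900 W m^-2.
Hence α = 1 − 1.900/3.710 = 0.4878.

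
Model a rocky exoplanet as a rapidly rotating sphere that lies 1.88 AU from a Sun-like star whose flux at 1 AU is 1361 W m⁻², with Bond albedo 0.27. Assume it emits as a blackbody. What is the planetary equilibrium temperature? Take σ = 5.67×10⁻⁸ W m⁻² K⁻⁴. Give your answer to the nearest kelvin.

188 K

Irradiance scales as 1/d², so S = 1361 W m⁻² × (1/1.88)² = 385.1 W m⁻².
The planet absorbs (1−α)S over its disc πR² and re-emits over 4πR², so the mean absorbed flux is (1−0.27)·385.1/4 = 70.28 W m⁻².
Set σT⁴ = 70.28 → T = (70.28/σ)^(1/4) = 187.6 K.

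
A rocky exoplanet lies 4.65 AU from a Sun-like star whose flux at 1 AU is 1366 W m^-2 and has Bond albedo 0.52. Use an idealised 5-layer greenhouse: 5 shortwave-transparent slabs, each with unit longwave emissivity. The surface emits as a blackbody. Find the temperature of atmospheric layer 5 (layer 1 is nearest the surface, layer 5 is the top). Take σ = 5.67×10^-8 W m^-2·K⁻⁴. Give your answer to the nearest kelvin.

108 K

Irradiance scales as 1/d², so S = 1366 W m^-2 × (1/4.65)² = 63.17 W m^-2.
The effective emission temperature is T_e = [S(1−α)/(4σ)]^¼ = 107.5 K.
In the N-layer model, layer k (counted from the surface) has T_k = (N+1−k)^(1/4)·T_e.
T_5 = (1)^(1/4)·107.5 = 107.5 K.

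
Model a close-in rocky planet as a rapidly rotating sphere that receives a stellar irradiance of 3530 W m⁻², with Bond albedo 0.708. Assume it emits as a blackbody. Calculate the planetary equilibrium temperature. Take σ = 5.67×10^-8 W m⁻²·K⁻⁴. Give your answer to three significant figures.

The planet absorbs (1−α)S over its disc πR² and re-emits over 4πR², so the mean absorbed flux is (1−0.708)·3530/4 = 257.7 W m⁻².
Set σT⁴ = 257.7 → T = (257.7/σ)^(1/4) = 259.6 K.

260 K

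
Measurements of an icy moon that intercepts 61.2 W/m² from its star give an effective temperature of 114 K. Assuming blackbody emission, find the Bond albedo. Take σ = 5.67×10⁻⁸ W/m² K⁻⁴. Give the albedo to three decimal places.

0.374

Rearranging the radiative balance, α = 1 − 4σT⁴/S.
4σT⁴ = 4·5.67×10⁻⁸·(114)⁴ = 38.31 W/m².
Hence α = 1 − 38.31/61.20 = 0.3741.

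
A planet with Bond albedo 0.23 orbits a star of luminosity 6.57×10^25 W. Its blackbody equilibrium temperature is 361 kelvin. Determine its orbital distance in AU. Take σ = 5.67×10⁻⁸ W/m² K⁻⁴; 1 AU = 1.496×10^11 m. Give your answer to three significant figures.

0.216 AU

The flux needed for this T is 4σT⁴/(1−0.23) = 5002 W/m².
From L = 4πd²S, d = √(6.57×10^25/(4π·5002)) = 3.233×10^10 m = 0.2161 AU.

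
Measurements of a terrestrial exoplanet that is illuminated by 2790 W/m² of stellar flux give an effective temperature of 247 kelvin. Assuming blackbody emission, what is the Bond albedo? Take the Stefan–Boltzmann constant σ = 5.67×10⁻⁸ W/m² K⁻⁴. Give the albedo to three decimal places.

0.697

Energy balance: S(1−α)/4 = σT⁴, so 1−α = 4σT⁴/S.
4σT⁴ = 4·5.67×10⁻⁸·(247)⁴ = 844.2 W/m².
Hence α = 1 − 844.2/2790 = 0.6974.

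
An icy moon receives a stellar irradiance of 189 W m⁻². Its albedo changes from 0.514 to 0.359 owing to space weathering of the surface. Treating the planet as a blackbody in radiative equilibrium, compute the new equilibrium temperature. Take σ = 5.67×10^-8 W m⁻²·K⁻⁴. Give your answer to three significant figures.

152 K

T₂ = [S(1−α₂)/(4σ)]^(1/4) = [189.0·0.641/(4σ)]^(1/4) = 152.0 K.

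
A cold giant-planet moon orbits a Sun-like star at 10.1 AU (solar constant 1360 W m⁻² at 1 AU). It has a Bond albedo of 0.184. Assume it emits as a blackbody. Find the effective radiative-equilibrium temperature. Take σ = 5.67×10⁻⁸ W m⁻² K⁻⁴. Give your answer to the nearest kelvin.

83 K

Flux at the orbit: S = 1360/(10.1)² = 13.33 W m⁻².
Averaging over the sphere, the absorbed flux is S(1−α)/4 = 2.720 W m⁻².
In equilibrium σT⁴ equals this, so T = 83.22 K.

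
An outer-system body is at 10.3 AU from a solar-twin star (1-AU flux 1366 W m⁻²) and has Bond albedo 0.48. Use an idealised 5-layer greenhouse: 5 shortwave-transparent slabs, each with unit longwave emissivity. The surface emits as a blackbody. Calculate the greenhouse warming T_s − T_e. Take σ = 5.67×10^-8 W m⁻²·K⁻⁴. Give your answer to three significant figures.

By the inverse-square law, S = 1366/10.3² = 12.88 W m⁻².
Top-of-atmosphere balance: σT_e⁴ = S(1−α)/4 = 1.674 W m⁻² → T_e = 73.71 K.
Surface: T_s = (6)^¼·T_e = 115.4 K.
Warming: T_s − T_e = 41.65 K.

41.7 K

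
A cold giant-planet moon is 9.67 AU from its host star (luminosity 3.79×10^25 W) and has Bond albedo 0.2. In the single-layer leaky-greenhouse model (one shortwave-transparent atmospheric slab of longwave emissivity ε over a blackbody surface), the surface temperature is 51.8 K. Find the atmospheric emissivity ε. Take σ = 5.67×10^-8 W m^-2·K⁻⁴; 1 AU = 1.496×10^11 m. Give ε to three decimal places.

0.588

Orbital distance: d = 9.67 AU = 1.447×10^12 m.
S = L/(4πd²) = 1.441 W m^-2.
First, T_e = [1.441·(1−0.2)/(4σ)]^(1/4) = 47.48 K.
Since (2−ε)/2 = (T_e/T_s)⁴ = 0.7061, ε = 0.5879.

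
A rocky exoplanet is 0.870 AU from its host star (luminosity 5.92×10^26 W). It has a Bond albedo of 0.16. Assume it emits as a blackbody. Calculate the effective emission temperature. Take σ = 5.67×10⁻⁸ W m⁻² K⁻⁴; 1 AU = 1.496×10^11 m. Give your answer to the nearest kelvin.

d = 0.870 × 1.496×10^11 m = 1.302×10^11 m.
Flux at the orbit: S = L/(4πd²) = 5.92×10^26/(4π·(1.30×10^11)²) = 2781 W m⁻².
Absorbed flux (global mean): S(1−α)/4 = 2781·0.84/4 = 584.0 W m⁻².
Set σT⁴ = 584.0 → T = (584.0/σ)^(1/4) = 318.6 K.

319 K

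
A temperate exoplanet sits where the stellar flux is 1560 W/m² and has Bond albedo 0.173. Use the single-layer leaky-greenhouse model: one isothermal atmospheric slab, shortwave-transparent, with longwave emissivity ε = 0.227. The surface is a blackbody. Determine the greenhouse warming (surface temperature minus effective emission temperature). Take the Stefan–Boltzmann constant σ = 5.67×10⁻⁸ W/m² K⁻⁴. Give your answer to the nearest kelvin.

The planet radiates to space at T_e = [S(1−α)/(4σ)]^(1/4) = 274.6 K.
For a single slab of emissivity ε, T_s⁴ = 2T_e⁴/(2−ε); thus T_s = 274.6·(1.128)^(1/4) = 283.0 K.
The atmosphere warms the surface by 8.397 K.

8 kelvin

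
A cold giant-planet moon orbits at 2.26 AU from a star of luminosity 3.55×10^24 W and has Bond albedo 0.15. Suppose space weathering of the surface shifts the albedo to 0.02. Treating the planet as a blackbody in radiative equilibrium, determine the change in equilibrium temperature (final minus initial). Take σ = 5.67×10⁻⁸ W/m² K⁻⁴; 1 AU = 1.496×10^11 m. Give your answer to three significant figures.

2.00 kelvin

Orbital distance: d = 2.26 AU = 3.381×10^11 m.
Spreading L over a sphere of radius d: S = 3.55×10^24/(4π·3.38×10^11²) = 2.471 W/m².
With α = 0.15, T₁ = 55.17 K.
Final:   T₂ = [S(1−0.02)/(4σ)]^(1/4) = 57.17 K.
ΔT = T₂ − T₁ = 1.998 K.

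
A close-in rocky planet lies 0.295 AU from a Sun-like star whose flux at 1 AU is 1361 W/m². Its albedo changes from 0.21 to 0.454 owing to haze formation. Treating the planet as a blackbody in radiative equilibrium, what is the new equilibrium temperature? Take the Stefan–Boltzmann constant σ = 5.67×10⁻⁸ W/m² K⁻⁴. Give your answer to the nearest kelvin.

By the inverse-square law, S = 1361/0.295² = 15640 W/m².
T₂ = [S(1−α₂)/(4σ)]^(1/4) = [15640·0.546/(4σ)]^(1/4) = 440.5 K.

440 K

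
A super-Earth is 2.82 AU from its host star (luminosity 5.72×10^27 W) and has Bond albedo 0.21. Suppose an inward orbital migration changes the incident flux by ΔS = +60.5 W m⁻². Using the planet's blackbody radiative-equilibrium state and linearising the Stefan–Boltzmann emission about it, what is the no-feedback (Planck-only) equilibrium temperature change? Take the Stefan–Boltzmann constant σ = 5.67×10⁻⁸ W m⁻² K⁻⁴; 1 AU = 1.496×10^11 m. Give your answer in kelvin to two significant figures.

Orbital distance: d = 2.82 AU = 4.219×10^11 m.
S = L/(4πd²) = 2558 W m⁻².
Unperturbed T_e = [2558·(1−0.21)/(4σ)]^¼ = 307.2 K.
Only a fraction (1−α) is absorbed and it's spread over 4πR², so ΔF = (1−α)ΔS/4 = 11.95 W m⁻².
The Planck feedback parameter is 4σT_e³ = 6.577 W m⁻²/K.
ΔT₀ = ΔF/λ_P = 11.95/6.577 = 1.82 K.

1.8 K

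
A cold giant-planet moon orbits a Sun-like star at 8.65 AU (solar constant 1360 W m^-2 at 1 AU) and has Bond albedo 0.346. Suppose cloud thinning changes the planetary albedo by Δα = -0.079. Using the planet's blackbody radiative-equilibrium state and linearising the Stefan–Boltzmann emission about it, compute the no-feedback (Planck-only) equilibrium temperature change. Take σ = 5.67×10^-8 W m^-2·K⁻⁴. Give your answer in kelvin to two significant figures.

2.6 K

Irradiance scales as 1/d², so S = 1360 W m^-2 × (1/8.65)² = 18.18 W m^-2.
Unperturbed T_e = [18.18·(1−0.346)/(4σ)]^¼ = 85.09 K.
TOA radiative forcing: ΔF = −S·Δα/4 = −18.18·(-0.079)/4 = 0.3590 W m^-2.
Planck response: λ_P = 4σT_e³ = 4·5.67×10⁻⁸·(85.09)³ = 0.1397 W m^-2/K.
So ΔT₀ = 0.3590/0.1397 = 2.57 K.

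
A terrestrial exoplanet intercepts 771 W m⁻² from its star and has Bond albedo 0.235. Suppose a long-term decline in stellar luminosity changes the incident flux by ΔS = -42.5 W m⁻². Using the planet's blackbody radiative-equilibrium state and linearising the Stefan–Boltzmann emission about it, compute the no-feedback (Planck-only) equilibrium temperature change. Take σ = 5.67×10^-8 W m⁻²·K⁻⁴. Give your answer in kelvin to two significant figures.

The baseline emission temperature is T_e = 225.8 K.
TOA radiative forcing: ΔF = (1−α)ΔS/4 = 0.765·(-42.5)/4 = -8.128 W m⁻².
Linearising σT⁴ gives d(σT⁴)/dT = 4σT_e³ = 2.612 W m⁻² per K.
Hence the no-feedback warming is ΔF/(4σT_e³) = -3.11 K.

-3.1 K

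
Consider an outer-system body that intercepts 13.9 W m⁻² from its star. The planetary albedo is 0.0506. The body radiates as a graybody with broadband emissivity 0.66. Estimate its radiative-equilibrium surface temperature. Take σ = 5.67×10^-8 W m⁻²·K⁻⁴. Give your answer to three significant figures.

Absorbed flux (global mean): S(1−α)/4 = 13.90·0.949/4 = 3.299 W m⁻².
Radiative balance εσT⁴ = 3.299 gives T = [3.299/(0.66·σ)]^(1/4) = 96.90 K.

96.9 kelvin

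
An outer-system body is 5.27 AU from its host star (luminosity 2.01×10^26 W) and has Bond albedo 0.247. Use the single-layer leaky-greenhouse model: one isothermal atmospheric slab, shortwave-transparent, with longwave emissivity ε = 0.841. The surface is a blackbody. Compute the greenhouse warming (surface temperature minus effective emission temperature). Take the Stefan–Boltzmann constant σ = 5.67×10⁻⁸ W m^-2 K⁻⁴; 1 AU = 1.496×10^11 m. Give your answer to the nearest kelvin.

Orbital distance: d = 5.27 AU = 7.884×10^11 m.
Flux at the orbit: S = L/(4πd²) = 2.01×10^26/(4π·(7.88×10^11)²) = 25.73 W m^-2.
Effective emission temperature (TOA balance): σT_e⁴ = S(1−α)/4 = 4.844 W m^-2 → T_e = 96.14 K.
The surface balance (absorbed SW + ε·downward IR = σT_s⁴) with T_a⁴ = T_s⁴/2 reduces to T_s = T_e·[2/(2−ε)]^¼ = 110.2 K.
Greenhouse warming: T_s − T_e = 14.05 K.

14 K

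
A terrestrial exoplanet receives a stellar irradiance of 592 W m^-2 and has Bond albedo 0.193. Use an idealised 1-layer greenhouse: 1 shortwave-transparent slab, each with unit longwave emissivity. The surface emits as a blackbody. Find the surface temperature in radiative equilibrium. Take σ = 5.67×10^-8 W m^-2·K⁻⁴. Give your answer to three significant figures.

255 K

The effective emission temperature is T_e = [S(1−α)/(4σ)]^¼ = 214.2 K.
With N = 1 opaque layers, T_s = (N+1)^(1/4)·T_e = 2^(1/4)·214.2 = 254.8 K.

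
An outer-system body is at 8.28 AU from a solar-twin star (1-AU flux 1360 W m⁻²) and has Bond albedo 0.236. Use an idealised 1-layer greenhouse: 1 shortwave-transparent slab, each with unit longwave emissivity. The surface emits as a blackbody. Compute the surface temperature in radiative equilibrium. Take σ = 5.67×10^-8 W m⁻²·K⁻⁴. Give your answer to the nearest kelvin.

Irradiance scales as 1/d², so S = 1360 W m⁻² × (1/8.28)² = 19.84 W m⁻².
Top-of-atmosphere balance: σT_e⁴ = S(1−α)/4 = 3.789 W m⁻² → T_e = 90.41 K.
With N = 1 opaque layers, T_s = (N+1)^(1/4)·T_e = 2^(1/4)·90.41 = 107.5 K.

108 K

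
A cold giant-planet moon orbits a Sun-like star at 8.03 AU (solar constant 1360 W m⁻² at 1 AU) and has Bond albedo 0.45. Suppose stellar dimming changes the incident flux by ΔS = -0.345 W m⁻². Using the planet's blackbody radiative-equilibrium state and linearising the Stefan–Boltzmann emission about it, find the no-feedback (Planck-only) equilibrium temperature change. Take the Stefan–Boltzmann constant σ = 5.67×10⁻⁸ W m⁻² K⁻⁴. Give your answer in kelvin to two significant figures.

Flux at the orbit: S = 1360/(8.03)² = 21.09 W m⁻².
The baseline emission temperature is T_e = 84.57 K.
TOA radiative forcing: ΔF = (1−α)ΔS/4 = 0.55·(-0.345)/4 = -0.04744 W m⁻².
Linearising σT⁴ gives d(σT⁴)/dT = 4σT_e³ = 0.1372 W m⁻² per K.
So ΔT₀ = -0.04744/0.1372 = -0.346 K.

-0.35 kelvin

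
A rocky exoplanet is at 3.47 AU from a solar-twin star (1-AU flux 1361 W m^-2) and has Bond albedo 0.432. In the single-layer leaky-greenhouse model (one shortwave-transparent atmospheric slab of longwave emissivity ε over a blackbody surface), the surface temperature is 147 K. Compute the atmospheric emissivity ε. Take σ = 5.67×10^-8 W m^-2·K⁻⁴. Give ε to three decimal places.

Flux at the orbit: S = 1361/(3.47)² = 113.0 W m^-2.
TOA balance gives T_e = 129.7 K.
Inverting T_s⁴ = 2T_e⁴/(2−ε): (T_e/T_s)⁴ = 0.6062, so ε = 2(1 − 0.6062) = 0.7875.

0.788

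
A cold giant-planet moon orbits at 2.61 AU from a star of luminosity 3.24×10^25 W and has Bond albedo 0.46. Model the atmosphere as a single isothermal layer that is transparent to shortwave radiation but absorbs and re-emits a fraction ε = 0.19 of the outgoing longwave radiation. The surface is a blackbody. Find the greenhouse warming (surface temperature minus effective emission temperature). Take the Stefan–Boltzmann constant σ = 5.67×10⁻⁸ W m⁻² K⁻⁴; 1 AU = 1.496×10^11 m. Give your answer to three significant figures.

d = 2.61 × 1.496×10^11 m = 3.905×10^11 m.
S = L/(4πd²) = 16.91 W m⁻².
At the top of the atmosphere, σT_e⁴ = S(1−α)/4 = 2.283 W m⁻², giving T_e = 79.66 K.
Surface balance with a leaky layer gives σT_s⁴ = σT_e⁴·2/(2−ε), so T_s = T_e·[2/(2−0.19)]^(1/4) = 81.67 K.
The atmosphere warms the surface by 2.013 K.

2.01 K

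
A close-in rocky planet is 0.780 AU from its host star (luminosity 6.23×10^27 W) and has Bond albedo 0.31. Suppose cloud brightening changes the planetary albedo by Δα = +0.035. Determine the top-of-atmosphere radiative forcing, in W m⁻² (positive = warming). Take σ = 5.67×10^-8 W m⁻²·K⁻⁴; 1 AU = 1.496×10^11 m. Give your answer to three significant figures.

-319 W m⁻²

d = 0.780 × 1.496×10^11 m = 1.167×10^11 m.
S = L/(4πd²) = 36410 W m⁻².
ΔF = −(S/4)Δα = −(36410/4)×(+0.035) = -318.6 W m⁻².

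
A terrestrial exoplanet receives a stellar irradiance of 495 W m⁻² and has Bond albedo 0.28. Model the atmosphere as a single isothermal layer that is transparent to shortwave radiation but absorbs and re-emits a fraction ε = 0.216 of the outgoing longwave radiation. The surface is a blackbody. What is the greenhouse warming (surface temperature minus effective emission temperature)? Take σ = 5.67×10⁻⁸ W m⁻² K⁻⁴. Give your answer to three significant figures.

5.77 kelvin

The planet radiates to space at T_e = [S(1−α)/(4σ)]^(1/4) = 199.1 K.
For a single slab of emissivity ε, T_s⁴ = 2T_e⁴/(2−ε); thus T_s = 199.1·(1.121)^(1/4) = 204.9 K.
The atmosphere warms the surface by 5.771 K.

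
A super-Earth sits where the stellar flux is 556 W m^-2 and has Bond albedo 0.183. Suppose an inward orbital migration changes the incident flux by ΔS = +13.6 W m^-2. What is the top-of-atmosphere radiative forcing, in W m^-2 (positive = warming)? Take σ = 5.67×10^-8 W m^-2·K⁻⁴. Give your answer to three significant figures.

2.78 W m^-2

TOA radiative forcing: ΔF = (1−α)ΔS/4 = 0.817·(+13.6)/4 = 2.778 W m^-2.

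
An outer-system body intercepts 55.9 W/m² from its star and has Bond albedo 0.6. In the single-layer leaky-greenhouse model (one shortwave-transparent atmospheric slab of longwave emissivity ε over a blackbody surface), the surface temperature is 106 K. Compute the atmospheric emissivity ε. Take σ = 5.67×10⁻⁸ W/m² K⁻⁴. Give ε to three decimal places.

0.438

First, T_e = [55.90·(1−0.6)/(4σ)]^(1/4) = 99.65 K.
Inverting T_s⁴ = 2T_e⁴/(2−ε): (T_e/T_s)⁴ = 0.7809, so ε = 2(1 − 0.7809) = 0.4382.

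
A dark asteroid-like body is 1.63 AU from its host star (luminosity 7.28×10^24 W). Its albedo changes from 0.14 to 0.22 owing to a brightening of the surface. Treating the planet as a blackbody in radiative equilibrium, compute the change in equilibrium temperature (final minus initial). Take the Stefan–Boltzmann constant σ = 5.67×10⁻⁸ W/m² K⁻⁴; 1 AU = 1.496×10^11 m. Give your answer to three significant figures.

-1.88 kelvin

Orbital distance: d = 1.63 AU = 2.438×10^11 m.
Flux at the orbit: S = L/(4πd²) = 7.28×10^24/(4π·(2.44×10^11)²) = 9.743 W/m².
With α = 0.14, T₁ = 77.96 K.
Final:   T₂ = [S(1−0.22)/(4σ)]^(1/4) = 76.08 K.
ΔT = T₂ − T₁ = -1.880 K.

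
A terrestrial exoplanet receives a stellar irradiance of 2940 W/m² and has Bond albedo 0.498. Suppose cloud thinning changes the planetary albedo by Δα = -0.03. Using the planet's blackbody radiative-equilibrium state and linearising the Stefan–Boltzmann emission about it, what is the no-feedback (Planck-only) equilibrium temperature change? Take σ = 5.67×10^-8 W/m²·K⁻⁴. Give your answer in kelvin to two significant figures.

4.2 K

Reference equilibrium: T_e = [S(1−α)/(4σ)]^(1/4) = 284.0 K.
The change in absorbed flux is Δ[S(1−α)/4] = −SΔα/4 = 22.05 W/m².
Planck response: λ_P = 4σT_e³ = 4·5.67×10⁻⁸·(284.0)³ = 5.196 W/m²/K.
Hence the no-feedback warming is ΔF/(4σT_e³) = 4.24 K.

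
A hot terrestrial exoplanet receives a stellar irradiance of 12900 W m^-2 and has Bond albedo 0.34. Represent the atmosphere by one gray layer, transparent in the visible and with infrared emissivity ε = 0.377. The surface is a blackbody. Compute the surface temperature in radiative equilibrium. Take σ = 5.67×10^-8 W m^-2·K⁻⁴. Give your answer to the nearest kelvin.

464 kelvin

Effective emission temperature (TOA balance): σT_e⁴ = S(1−α)/4 = 2128 W m^-2 → T_e = 440.2 K.
The surface balance (absorbed SW + ε·downward IR = σT_s⁴) with T_a⁴ = T_s⁴/2 reduces to T_s = T_e·[2/(2−ε)]^¼ = 463.8 K.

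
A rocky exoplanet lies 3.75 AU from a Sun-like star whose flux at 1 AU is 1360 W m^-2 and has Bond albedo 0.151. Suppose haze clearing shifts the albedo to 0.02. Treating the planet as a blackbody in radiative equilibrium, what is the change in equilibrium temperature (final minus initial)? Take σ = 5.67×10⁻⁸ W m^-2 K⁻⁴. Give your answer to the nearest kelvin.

Flux at the orbit: S = 1360/(3.75)² = 96.71 W m^-2.
Before: T₁ = [96.71·0.849/(4σ)]^(1/4) = 137.9 K.
With α = 0.02, T₂ = 143.0 K.
ΔT = T₂ − T₁ = 5.038 K.

5 kelvin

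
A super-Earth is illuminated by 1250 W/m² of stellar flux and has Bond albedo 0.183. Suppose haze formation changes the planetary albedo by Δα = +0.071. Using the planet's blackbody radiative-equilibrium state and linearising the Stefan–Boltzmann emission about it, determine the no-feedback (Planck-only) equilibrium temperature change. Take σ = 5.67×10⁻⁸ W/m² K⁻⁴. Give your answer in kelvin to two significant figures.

The baseline emission temperature is T_e = 259.0 K.
TOA radiative forcing: ΔF = −S·Δα/4 = −1250·(+0.071)/4 = -22.19 W/m².
The Planck feedback parameter is 4σT_e³ = 3.942 W/m²/K.
ΔT₀ = ΔF/λ_P = -22.19/3.942 = -5.63 K.

-5.6 K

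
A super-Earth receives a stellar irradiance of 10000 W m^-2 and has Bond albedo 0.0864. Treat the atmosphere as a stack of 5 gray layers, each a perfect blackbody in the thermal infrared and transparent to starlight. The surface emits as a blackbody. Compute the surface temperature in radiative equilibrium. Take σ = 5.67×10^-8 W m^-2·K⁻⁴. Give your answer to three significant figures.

OLR = S(1−α)/4 = 2284 W m^-2; the top layer radiates at T_e = 448.0 K.
With N = 5 opaque layers, T_s = (N+1)^(1/4)·T_e = 6^(1/4)·448.0 = 701.2 K.

701 K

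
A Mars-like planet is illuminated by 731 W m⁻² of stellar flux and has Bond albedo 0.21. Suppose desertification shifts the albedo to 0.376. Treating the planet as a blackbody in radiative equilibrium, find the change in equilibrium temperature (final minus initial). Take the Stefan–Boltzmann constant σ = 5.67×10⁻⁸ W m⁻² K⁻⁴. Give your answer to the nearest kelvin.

-13 K

With α = 0.21, T₁ = 224.6 K.
With α = 0.376, T₂ = 211.8 K.
ΔT = T₂ − T₁ = -12.86 K.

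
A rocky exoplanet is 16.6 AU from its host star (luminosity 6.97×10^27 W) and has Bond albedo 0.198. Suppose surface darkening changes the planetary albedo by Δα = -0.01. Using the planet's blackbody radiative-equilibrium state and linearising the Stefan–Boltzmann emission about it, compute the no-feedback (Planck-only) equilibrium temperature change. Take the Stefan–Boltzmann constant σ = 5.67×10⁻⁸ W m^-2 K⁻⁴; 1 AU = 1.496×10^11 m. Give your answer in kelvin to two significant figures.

Orbital distance: d = 16.6 AU = 2.483×10^12 m.
Flux at the orbit: S = L/(4πd²) = 6.97×10^27/(4π·(2.48×10^12)²) = 89.94 W m^-2.
Reference equilibrium: T_e = [S(1−α)/(4σ)]^(1/4) = 133.5 K.
ΔF = −(S/4)Δα = −(89.94/4)×(-0.01) = 0.2248 W m^-2.
Linearising σT⁴ gives d(σT⁴)/dT = 4σT_e³ = 0.5401 W m^-2 per K.
Hence the no-feedback warming is ΔF/(4σT_e³) = 0.416 K.

0.42 K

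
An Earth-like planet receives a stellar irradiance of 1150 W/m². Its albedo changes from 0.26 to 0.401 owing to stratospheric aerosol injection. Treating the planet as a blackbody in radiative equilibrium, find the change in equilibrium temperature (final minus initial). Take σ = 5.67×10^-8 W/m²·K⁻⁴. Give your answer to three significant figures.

-12.7 kelvin

Before: T₁ = [1150·0.74/(4σ)]^(1/4) = 247.5 K.
With α = 0.401, T₂ = 234.8 K.
Change: 234.8 − 247.5 = -12.74 K.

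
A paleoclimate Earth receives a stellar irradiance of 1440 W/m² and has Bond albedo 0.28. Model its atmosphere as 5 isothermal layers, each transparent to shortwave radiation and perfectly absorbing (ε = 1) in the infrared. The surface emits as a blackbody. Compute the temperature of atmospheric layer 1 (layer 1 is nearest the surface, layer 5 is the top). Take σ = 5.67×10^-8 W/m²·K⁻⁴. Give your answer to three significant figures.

389 K

The effective emission temperature is T_e = [S(1−α)/(4σ)]^¼ = 260.0 K.
Each opaque layer satisfies 2T_j⁴ = T_{j−1}⁴ + T_{j+1}⁴, giving T_k⁴ = (N+1−k)T_e⁴.
With k = 1: T_1 = (5+1−1)^¼·260.0 K = 388.8 K.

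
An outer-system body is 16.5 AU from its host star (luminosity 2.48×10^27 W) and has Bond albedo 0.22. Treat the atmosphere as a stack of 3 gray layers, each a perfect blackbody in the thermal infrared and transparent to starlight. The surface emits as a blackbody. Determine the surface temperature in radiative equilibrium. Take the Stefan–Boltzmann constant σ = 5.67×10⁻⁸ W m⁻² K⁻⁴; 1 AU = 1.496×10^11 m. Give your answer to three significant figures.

145 K

d = 16.5 × 1.496×10^11 m = 2.468×10^12 m.
Spreading L over a sphere of radius d: S = 2.48×10^27/(4π·2.47×10^12²) = 32.39 W m⁻².
OLR = S(1−α)/4 = 6.316 W m⁻²; the top layer radiates at T_e = 102.7 K.
With N = 3 opaque layers, T_s = (N+1)^(1/4)·T_e = 4^(1/4)·102.7 = 145.3 K.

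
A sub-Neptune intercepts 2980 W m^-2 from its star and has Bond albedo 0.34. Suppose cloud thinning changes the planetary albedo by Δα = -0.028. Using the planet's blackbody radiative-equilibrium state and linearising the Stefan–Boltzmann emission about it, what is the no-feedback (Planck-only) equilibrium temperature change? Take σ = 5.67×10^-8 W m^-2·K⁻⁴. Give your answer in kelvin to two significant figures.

Unperturbed T_e = [2980·(1−0.34)/(4σ)]^¼ = 305.2 K.
The change in absorbed flux is Δ[S(1−α)/4] = −SΔα/4 = 20.86 W m^-2.
Linearising σT⁴ gives d(σT⁴)/dT = 4σT_e³ = 6.445 W m^-2 per K.
So ΔT₀ = 20.86/6.445 = 3.24 K.

3.2 K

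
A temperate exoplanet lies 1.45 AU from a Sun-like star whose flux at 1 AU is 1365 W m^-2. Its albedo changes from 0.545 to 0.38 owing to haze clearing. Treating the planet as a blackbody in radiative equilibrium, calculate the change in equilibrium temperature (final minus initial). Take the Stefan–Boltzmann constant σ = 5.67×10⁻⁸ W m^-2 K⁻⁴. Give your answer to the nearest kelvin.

Irradiance scales as 1/d², so S = 1365 W m^-2 × (1/1.45)² = 649.2 W m^-2.
With α = 0.545, T₁ = 190.0 K.
After:  T₂ = [649.2·0.62/(4σ)]^(1/4) = 205.3 K.
ΔT = T₂ − T₁ = 15.28 K.

15 K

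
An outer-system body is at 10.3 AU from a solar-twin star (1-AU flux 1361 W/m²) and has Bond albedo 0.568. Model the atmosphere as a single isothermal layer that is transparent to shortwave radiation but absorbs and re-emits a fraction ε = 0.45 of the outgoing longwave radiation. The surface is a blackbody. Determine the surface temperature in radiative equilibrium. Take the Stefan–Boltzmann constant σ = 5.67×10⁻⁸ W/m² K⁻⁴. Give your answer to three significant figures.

74.9 K

Flux at the orbit: S = 1361/(10.3)² = 12.83 W/m².
The planet radiates to space at T_e = [S(1−α)/(4σ)]^(1/4) = 70.31 K.
Surface balance with a leaky layer gives σT_s⁴ = σT_e⁴·2/(2−ε), so T_s = T_e·[2/(2−0.45)]^(1/4) = 74.93 K.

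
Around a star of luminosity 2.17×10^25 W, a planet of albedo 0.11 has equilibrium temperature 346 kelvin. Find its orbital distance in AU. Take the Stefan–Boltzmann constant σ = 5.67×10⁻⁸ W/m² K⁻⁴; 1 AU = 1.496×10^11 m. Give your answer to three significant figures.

Required flux: S = 4σT⁴/(1−α) = 3652 W/m².
S = L/(4πd²) → d = √(L/4πS) = √(2.17×10^25/(4π·3652)) = 2.174×10^10 m = 0.1453 AU.

0.145 AU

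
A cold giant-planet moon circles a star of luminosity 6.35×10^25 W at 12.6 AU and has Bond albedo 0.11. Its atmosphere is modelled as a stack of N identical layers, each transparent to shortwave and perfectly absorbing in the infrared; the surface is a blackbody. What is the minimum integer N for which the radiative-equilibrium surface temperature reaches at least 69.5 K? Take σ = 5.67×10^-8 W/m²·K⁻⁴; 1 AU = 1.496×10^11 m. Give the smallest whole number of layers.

4

d = 12.6 × 1.496×10^11 m = 1.885×10^12 m.
S = L/(4πd²) = 1.422 W/m².
The effective emission temperature is T_e = [S(1−α)/(4σ)]^¼ = 48.60 K.
Since T_s⁴ = (N+1)T_e⁴, we need N ≥ (T_s/T_e)⁴ − 1 = 3.181.
So N ≥ 3.181; the smallest integer is N = 4.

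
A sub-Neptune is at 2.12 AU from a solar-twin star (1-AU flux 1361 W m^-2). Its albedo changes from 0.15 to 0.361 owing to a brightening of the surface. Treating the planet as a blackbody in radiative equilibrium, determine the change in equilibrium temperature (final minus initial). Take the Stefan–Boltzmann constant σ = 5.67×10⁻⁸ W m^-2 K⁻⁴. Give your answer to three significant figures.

-12.6 K

Irradiance scales as 1/d², so S = 1361 W m^-2 × (1/2.12)² = 302.8 W m^-2.
Before: T₁ = [302.8·0.85/(4σ)]^(1/4) = 183.5 K.
With α = 0.361, T₂ = 170.9 K.
Change: 170.9 − 183.5 = -12.64 K.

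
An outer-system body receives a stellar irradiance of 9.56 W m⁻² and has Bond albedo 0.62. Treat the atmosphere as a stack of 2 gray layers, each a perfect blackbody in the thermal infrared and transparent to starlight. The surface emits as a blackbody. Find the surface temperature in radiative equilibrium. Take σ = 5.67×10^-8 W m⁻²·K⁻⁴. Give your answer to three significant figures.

83.3 K

The effective emission temperature is T_e = [S(1−α)/(4σ)]^¼ = 63.26 K.
With N = 2 opaque layers, T_s = (N+1)^(1/4)·T_e = 3^(1/4)·63.26 = 83.26 K.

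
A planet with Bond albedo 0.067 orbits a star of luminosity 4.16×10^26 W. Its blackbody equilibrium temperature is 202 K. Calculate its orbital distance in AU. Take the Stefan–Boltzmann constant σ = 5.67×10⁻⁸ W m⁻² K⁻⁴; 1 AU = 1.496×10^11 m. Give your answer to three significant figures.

1.91 AU

Energy balance gives S = 4σT⁴/(1−α) = 404.7 W m⁻².
From L = 4πd²S, d = √(4.16×10^26/(4π·404.7)) = 2.860×10^11 m = 1.912 AU.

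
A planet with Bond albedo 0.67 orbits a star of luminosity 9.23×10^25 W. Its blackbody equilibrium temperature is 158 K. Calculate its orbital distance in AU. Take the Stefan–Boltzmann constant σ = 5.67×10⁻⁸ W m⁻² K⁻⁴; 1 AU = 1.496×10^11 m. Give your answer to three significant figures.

0.875 AU

Energy balance gives S = 4σT⁴/(1−α) = 428.3 W m⁻².
From L = 4πd²S, d = √(9.23×10^25/(4π·428.3)) = 1.310×10^11 m = 0.8754 AU.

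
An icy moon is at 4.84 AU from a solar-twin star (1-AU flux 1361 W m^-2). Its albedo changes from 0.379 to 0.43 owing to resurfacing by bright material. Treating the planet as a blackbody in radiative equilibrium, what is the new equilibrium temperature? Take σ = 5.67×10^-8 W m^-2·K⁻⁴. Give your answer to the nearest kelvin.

Flux at the orbit: S = 1361/(4.84)² = 58.10 W m^-2.
New equilibrium: T₂ = [(1−0.43)·58.10/(4σ)]^(1/4) = 109.9 K.

110 kelvin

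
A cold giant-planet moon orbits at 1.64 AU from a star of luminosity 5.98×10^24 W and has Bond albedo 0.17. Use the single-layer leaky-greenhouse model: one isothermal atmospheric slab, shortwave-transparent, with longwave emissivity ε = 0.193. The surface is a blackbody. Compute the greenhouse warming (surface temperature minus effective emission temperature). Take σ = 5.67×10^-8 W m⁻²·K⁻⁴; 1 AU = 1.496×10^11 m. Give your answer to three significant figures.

1.88 K

Orbital distance: d = 1.64 AU = 2.453×10^11 m.
S = L/(4πd²) = 7.906 W m⁻².
At the top of the atmosphere, σT_e⁴ = S(1−α)/4 = 1.640 W m⁻², giving T_e = 73.34 K.
For a single slab of emissivity ε, T_s⁴ = 2T_e⁴/(2−ε); thus T_s = 73.34·(1.107)^(1/4) = 75.22 K.
Greenhouse warming: T_s − T_e = 1.884 K.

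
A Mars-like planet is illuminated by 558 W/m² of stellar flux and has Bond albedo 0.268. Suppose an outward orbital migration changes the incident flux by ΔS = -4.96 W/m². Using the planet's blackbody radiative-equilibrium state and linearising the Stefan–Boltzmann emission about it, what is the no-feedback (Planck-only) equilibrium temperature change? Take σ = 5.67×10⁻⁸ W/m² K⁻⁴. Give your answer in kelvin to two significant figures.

The baseline emission temperature is T_e = 206.0 K.
ΔF = Δ[S(1−α)]/4 = (1−0.268)·-4.96/4 = -0.9077 W/m².
The Planck feedback parameter is 4σT_e³ = 1.983 W/m²/K.
ΔT₀ = ΔF/λ_P = -0.9077/1.983 = -0.458 K.

-0.46 kelvin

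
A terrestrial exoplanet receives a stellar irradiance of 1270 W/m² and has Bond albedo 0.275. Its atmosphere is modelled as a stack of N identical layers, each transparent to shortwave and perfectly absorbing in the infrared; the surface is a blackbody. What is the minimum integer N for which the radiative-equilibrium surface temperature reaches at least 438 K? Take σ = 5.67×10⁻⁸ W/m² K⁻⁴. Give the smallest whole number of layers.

9

The effective emission temperature is T_e = [S(1−α)/(4σ)]^¼ = 252.4 K.
Need (N+1)T_e⁴ ≥ T_s⁴, i.e. N+1 ≥ (438/252.4)⁴ = 9.066.
The minimum whole number is N = 9.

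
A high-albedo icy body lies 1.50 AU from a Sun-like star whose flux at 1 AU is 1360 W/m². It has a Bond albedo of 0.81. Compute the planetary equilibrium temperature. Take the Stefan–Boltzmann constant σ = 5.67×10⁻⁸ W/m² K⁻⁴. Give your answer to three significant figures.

150 K

Flux at the orbit: S = 1360/(1.50)² = 604.4 W/m².
The planet absorbs (1−α)S over its disc πR² and re-emits over 4πR², so the mean absorbed flux is (1−0.81)·604.4/4 = 28.71 W/m².
In equilibrium σT⁴ equals this, so T = 150.0 K.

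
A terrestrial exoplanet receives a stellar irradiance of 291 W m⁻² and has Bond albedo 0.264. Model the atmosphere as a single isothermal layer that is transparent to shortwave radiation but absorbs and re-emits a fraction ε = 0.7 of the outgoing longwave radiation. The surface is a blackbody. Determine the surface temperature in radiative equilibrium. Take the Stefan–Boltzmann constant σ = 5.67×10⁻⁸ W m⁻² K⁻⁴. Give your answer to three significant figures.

195 kelvin

Effective emission temperature (TOA balance): σT_e⁴ = S(1−α)/4 = 53.54 W m⁻² → T_e = 175.3 K.
Surface balance with a leaky layer gives σT_s⁴ = σT_e⁴·2/(2−ε), so T_s = T_e·[2/(2−0.7)]^(1/4) = 195.2 K.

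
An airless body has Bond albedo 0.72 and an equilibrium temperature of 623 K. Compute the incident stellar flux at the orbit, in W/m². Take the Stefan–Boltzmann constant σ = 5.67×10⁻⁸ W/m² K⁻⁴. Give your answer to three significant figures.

1.22×10^5 W/m²

Invert the energy balance for S: S = 4σT⁴/(1−α).
The emitted flux is σT⁴ = 8542 W/m².
So S = 4×8542/(1−0.72) = 1.220×10^5 W/m².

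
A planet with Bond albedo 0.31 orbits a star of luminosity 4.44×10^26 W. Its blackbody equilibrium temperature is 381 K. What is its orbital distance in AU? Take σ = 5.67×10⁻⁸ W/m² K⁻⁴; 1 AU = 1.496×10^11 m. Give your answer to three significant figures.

0.477 AU

Energy balance gives S = 4σT⁴/(1−α) = 6926 W/m².
Then d = [L/(4πS)]^(1/2) = 7.142×10^10 m, i.e. 0.4774 AU.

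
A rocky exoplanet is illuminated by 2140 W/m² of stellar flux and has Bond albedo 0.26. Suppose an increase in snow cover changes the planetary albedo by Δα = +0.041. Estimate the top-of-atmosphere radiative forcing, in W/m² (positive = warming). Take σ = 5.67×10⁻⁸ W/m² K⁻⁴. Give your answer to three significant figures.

-21.9 W/m²

ΔF = −(S/4)Δα = −(2140/4)×(+0.041) = -21.94 W/m².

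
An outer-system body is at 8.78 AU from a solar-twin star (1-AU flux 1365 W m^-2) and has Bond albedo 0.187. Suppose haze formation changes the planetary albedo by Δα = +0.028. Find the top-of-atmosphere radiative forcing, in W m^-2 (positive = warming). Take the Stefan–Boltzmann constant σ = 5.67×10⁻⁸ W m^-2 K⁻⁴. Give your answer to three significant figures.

-0.124 W m^-2

By the inverse-square law, S = 1365/8.78² = 17.71 W m^-2.
The change in absorbed flux is Δ[S(1−α)/4] = −SΔα/4 = -0.1239 W m^-2.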